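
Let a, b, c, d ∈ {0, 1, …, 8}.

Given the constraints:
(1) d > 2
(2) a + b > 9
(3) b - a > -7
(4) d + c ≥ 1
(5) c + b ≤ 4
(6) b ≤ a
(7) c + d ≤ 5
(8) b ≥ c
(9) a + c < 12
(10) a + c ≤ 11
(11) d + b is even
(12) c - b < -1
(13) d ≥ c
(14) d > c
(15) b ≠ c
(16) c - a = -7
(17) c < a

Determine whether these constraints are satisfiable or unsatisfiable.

The assignment a = 8, b = 3, c = 1, d = 3 works:
  constraint 2 holds since a + b = 11.
  constraint 3 holds since b - a = -5.
The rest check out directly.

Satisfiable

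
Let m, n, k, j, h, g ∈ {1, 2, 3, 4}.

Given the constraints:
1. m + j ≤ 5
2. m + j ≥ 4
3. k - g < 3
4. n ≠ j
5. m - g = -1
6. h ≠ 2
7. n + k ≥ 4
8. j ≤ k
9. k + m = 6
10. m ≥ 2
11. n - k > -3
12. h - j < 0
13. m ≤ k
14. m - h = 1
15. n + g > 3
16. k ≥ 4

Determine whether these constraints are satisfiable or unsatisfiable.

Satisfiable

One satisfying assignment is m = 2, n = 3, k = 4, j = 2, h = 1, g = 3.
For the less obvious constraints — constraint 1: m + j = 4; constraint 2: m + j = 4 — and the others hold by inspection.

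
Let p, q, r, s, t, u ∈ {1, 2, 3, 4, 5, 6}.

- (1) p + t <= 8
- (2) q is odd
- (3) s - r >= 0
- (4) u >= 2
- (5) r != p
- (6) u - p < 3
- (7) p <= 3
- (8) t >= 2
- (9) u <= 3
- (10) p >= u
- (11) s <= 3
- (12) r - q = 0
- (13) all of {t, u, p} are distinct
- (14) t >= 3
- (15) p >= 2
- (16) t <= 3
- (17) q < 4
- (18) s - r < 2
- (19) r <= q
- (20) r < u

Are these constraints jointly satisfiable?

Unsatisfiable

Constraints 4, 7, 8, 9, 15, and 16 confine each of t, u, p to the 2 values {2, 3}.
Constraint 13 requires all 3 of them to be distinct, but only 2 values are available — impossible by the pigeonhole principle.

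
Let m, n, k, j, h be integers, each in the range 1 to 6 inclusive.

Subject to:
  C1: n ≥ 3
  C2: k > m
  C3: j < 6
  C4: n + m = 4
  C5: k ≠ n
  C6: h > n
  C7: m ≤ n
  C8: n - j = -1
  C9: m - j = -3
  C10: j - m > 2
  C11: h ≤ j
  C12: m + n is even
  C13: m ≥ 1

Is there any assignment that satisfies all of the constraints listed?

Satisfiable

The assignment m = 1, n = 3, k = 5, j = 4, h = 4 works:
  constraint 4 holds since n + m = 4.
  constraint 8 holds since n - j = -1.
  constraint 9 holds since m - j = -3.
The rest check out directly.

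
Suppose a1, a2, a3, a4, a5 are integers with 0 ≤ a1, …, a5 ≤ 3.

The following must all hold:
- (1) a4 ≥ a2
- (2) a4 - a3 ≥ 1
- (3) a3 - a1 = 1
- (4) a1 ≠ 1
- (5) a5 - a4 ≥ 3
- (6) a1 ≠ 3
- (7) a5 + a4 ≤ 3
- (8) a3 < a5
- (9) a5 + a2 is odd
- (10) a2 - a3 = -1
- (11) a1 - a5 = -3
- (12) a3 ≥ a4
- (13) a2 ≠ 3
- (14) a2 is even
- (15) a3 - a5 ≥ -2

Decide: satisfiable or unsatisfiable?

Constraints 2, 5, and 15 give a4 − a3 ≥ 1, a3 − a5 ≥ -2, a5 − a4 ≥ 3.
Adding all 3 inequalities: the left sides telescope to 0, and the right sides sum to 1 + (-2) + 3 = 2. So 0 ≥ 2, which is false.

Unsatisfiable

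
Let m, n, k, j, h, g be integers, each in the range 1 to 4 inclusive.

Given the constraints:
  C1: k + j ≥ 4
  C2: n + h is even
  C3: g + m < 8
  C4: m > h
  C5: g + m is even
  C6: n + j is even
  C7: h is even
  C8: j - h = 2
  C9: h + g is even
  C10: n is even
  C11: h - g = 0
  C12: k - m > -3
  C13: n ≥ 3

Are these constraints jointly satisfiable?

Satisfiable

One satisfying assignment is m = 4, n = 4, k = 3, j = 4, h = 2, g = 2.
For the less obvious constraints — constraint 1: k + j = 7; constraint 3: g + m = 6; constraint 8: j - h = 2 — and the others hold by inspection.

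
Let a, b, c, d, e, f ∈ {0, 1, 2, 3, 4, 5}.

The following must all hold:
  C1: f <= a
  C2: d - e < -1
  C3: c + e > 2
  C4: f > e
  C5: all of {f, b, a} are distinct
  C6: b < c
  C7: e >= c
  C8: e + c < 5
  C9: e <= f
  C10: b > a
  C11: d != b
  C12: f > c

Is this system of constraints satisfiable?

Constraints 1, 4, 6, 7, and 10 give a < b, b < c, c ≤ e, e < f, f ≤ a. Chaining: a < b < c ≤ e < f ≤ a, which forces a < a — impossible.

Unsatisfiable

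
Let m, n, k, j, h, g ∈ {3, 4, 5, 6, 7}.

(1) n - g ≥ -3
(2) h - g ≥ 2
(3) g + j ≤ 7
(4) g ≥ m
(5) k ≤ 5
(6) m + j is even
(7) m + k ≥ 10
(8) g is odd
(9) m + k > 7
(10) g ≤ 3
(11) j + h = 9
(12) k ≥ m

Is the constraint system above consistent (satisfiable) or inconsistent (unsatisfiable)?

Unsatisfiable

From constraints 4 and 10: m ≤ g ≤ 3. From constraint 5: k ≤ 5. Hence m + k ≤ 8. But constraint 7 requires m + k ≥ 10, and 10 > 8. Contradiction.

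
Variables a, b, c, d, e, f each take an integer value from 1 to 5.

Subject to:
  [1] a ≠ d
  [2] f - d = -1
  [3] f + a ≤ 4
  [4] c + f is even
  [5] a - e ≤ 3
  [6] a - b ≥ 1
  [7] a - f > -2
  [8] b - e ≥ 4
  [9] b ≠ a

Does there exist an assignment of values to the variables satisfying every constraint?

Constraints 5, 6, and 8 give e − a ≥ -3, a − b ≥ 1, b − e ≥ 4.
Adding all 3 inequalities: the left sides telescope to 0, and the right sides sum to (-3) + 1 + 4 = 2. So 0 ≥ 2, which is false.

Unsatisfiable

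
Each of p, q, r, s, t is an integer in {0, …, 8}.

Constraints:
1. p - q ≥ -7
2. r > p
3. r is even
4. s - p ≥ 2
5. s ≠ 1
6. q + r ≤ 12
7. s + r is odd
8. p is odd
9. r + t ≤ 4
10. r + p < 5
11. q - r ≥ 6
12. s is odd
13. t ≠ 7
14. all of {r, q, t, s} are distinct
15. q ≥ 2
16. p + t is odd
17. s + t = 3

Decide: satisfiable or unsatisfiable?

Satisfiable

The assignment p = 1, q = 8, r = 2, s = 3, t = 0 works:
  constraint 1 holds since p - q = -7.
  constraint 4 holds since s - p = 2.
  constraint 6 holds since q + r = 10.
The rest check out directly.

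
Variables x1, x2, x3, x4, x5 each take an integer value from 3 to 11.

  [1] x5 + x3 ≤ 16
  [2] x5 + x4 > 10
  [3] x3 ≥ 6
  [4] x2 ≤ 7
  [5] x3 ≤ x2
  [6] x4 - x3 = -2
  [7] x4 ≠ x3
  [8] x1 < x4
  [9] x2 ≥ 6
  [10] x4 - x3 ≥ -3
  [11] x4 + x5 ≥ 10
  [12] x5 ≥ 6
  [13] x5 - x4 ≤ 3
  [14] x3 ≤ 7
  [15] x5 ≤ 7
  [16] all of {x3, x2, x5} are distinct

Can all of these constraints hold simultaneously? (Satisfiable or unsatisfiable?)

Constraints 3, 4, 9, 12, 14, and 15 confine each of x3, x2, x5 to the 2 values {6, 7}.
Constraint 16 requires all 3 of them to be distinct, but only 2 values are available — impossible by the pigeonhole principle.

Unsatisfiable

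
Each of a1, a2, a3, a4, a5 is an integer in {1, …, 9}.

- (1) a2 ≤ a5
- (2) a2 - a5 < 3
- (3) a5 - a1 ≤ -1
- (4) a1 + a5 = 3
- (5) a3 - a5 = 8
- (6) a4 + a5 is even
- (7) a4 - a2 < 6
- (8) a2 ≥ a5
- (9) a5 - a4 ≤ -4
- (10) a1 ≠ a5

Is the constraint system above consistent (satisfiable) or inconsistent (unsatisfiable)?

Satisfiable

Setting (a1, a2, a3, a4, a5) = (2, 1, 9, 5, 1) satisfies everything: constraint 2: a2 - a5 = 0; constraint 3: a5 - a1 = -1, and the others follow.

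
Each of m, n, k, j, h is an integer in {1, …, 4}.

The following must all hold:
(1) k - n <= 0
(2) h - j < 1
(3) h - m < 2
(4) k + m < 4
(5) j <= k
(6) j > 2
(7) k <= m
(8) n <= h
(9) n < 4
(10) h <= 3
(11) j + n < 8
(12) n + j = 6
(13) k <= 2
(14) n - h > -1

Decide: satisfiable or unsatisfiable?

From constraints 8 and 10: n ≤ h ≤ 3. From constraints 5 and 13: j ≤ k ≤ 2. Hence n + j ≤ 5. But constraint 12 requires n + j = 6, and 6 > 5. Contradiction.

Unsatisfiable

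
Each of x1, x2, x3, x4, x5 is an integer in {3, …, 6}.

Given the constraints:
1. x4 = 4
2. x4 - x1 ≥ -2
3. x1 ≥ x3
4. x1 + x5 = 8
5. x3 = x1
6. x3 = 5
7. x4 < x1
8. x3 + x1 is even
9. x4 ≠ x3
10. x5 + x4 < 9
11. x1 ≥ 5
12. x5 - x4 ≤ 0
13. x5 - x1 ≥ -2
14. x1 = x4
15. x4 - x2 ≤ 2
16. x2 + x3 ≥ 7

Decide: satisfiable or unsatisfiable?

Unsatisfiable

Constraint 6 fixes x3 = 5 and constraint 1 fixes x4 = 4. Constraints 5 and 14 give x3 = x1 = x4, so x3 = x4. But 5 ≠ 4 — contradiction.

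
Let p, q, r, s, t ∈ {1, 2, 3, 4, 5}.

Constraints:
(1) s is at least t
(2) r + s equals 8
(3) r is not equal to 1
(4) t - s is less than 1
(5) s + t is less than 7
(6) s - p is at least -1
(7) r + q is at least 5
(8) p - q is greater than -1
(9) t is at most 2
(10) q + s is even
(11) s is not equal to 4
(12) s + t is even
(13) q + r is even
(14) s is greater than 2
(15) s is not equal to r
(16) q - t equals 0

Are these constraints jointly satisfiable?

The assignment p = 3, q = 1, r = 5, s = 3, t = 1 works:
  constraint 2 holds since r + s = 8.
  constraint 4 holds since t - s = -2.
  constraint 5 holds since s + t = 4.
The rest check out directly.

Satisfiable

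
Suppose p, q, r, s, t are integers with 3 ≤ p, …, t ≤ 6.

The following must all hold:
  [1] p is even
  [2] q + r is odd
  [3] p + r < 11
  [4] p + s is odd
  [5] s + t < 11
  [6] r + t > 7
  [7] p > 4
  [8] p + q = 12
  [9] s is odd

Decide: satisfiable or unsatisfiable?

Try p = 6, q = 6, r = 3, s = 5, t = 5.
Check constraint 3: p + r = 9; constraint 5: s + t = 10. The remaining constraints are straightforward to verify.

Satisfiable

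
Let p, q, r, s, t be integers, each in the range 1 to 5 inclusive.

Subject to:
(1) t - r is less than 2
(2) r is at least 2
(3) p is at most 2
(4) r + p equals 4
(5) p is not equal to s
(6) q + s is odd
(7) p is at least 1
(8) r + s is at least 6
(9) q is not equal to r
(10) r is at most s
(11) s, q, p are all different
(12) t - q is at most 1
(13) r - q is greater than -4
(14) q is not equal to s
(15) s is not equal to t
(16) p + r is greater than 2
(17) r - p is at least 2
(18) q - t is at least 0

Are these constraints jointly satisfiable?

Take p = 1, q = 4, r = 3, s = 5, t = 3. Then constraint 1: t - r = 0; constraint 4: r + p = 4, and every other listed constraint is also met.

Satisfiable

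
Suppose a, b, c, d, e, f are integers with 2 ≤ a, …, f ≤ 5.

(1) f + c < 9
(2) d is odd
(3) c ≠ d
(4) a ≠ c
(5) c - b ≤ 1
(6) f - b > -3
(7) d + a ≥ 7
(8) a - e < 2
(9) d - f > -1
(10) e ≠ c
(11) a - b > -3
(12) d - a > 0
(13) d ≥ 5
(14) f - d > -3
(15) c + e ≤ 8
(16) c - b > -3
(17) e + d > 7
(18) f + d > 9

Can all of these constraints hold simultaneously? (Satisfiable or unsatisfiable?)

Take a = 4, b = 5, c = 3, d = 5, e = 5, f = 5. Then constraint 1: f + c = 8; constraint 5: c - b = -2, and every other listed constraint is also met.

Satisfiable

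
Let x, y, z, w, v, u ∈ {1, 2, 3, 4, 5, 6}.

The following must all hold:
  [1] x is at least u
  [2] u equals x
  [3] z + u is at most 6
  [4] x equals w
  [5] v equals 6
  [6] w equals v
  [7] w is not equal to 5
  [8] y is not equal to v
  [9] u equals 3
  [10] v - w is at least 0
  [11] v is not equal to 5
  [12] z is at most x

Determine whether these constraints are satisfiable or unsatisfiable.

Unsatisfiable

Constraint 9 fixes u = 3 and constraint 5 fixes v = 6. Constraints 2, 4, and 6 give u = x = w = v, so u = v. But 3 ≠ 6 — contradiction.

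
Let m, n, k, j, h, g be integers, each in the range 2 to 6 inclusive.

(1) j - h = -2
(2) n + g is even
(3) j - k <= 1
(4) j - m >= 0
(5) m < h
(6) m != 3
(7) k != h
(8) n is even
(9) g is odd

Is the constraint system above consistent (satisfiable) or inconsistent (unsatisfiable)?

Unsatisfiable

Constraint 8 makes n even and constraint 9 makes g odd, so n + g must be odd. Constraint 2 says n + g is even — contradiction.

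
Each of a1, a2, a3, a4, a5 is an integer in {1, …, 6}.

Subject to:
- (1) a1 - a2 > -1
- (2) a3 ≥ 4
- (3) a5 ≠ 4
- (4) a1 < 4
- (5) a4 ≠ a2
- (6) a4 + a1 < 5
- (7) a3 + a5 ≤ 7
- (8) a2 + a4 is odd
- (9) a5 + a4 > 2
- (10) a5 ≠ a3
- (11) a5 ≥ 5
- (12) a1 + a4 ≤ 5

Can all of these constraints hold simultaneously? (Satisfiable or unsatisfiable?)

Unsatisfiable

From constraint 2: a3 ≥ 4. From constraint 11: a5 ≥ 5. Hence a3 + a5 ≥ 9. But constraint 7 requires a3 + a5 ≤ 7, and 7 < 9. Contradiction.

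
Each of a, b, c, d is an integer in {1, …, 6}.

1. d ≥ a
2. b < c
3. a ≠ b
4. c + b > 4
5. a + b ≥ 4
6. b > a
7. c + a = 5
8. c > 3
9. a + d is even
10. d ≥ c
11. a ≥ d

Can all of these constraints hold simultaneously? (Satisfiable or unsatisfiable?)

Constraints 2, 6, 10, and 11 give d ≤ a, a < b, b < c, c ≤ d. Chaining: d ≤ a < b < c ≤ d, which forces d < d — impossible.

Unsatisfiable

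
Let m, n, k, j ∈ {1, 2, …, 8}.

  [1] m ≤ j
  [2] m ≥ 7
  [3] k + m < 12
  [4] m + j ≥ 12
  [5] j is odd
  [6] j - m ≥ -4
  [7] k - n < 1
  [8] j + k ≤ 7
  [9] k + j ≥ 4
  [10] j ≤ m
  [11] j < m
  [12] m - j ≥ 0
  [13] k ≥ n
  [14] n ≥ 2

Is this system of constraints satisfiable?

Unsatisfiable

From constraints 1 and 2: j ≥ m ≥ 7. From constraints 13 and 14: k ≥ n ≥ 2. Hence j + k ≥ 9. But constraint 8 requires j + k ≤ 7, and 7 < 9. Contradiction.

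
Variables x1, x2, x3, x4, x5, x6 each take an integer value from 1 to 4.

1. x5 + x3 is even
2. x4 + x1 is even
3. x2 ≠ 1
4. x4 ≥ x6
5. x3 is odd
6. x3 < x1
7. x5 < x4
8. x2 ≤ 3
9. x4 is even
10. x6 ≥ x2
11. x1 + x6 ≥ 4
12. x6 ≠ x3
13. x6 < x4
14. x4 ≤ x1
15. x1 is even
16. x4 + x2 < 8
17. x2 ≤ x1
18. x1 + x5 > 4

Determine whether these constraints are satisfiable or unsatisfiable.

Take x1 = 4, x2 = 3, x3 = 1, x4 = 4, x5 = 3, x6 = 3. Then constraint 11: x1 + x6 = 7; constraint 16: x4 + x2 = 7; constraint 18: x1 + x5 = 7, and every other listed constraint is also met.

Satisfiable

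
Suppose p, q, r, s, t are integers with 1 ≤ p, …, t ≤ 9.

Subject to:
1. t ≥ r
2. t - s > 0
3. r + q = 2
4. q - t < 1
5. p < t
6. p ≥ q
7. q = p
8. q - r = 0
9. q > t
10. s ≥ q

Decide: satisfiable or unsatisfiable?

Unsatisfiable

Constraints 2, 9, and 10 give q ≤ s, s < t, t < q. Chaining: q ≤ s < t < q, which forces q < q — impossible.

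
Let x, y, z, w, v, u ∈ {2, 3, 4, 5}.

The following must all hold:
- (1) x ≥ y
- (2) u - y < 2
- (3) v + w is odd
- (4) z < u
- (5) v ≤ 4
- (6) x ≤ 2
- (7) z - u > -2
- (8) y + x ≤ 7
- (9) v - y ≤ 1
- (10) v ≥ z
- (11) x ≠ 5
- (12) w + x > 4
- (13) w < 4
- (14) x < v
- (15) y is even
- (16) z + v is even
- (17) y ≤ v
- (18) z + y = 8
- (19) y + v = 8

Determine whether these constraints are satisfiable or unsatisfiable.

Unsatisfiable

From constraints 5 and 10: z ≤ v ≤ 4. From constraints 1 and 6: y ≤ x ≤ 2. Hence z + y ≤ 6. But constraint 18 requires z + y = 8, and 8 > 6. Contradiction.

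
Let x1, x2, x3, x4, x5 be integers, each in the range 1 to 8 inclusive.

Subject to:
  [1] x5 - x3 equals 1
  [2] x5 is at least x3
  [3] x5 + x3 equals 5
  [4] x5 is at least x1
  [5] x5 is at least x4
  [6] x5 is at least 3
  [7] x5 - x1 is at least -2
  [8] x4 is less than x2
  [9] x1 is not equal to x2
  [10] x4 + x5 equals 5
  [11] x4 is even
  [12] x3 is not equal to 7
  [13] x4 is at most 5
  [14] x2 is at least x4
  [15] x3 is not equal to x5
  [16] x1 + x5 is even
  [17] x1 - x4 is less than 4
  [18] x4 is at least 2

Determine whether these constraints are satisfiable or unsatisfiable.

Try x1 = 3, x2 = 4, x3 = 2, x4 = 2, x5 = 3.
Check constraint 1: x5 - x3 = 1; constraint 3: x5 + x3 = 5. The remaining constraints are straightforward to verify.

Satisfiable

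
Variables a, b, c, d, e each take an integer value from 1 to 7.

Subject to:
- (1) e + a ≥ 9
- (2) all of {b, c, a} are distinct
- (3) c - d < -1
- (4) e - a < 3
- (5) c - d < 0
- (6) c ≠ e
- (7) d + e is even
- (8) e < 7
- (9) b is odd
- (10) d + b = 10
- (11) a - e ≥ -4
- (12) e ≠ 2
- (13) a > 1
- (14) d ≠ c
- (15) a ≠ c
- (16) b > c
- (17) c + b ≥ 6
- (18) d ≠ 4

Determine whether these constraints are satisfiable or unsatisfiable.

Setting (a, b, c, d, e) = (4, 7, 1, 3, 5) satisfies everything: constraint 1: e + a = 9; constraint 3: c - d = -2; constraint 4: e - a = 1, and the others follow.

Satisfiable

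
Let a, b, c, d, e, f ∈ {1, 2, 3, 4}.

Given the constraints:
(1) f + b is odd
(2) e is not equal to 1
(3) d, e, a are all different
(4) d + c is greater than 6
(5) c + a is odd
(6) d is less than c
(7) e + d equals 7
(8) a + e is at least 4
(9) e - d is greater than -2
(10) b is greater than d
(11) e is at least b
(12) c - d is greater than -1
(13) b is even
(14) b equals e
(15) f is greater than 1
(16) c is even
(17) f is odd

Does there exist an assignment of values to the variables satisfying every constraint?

Satisfiable

The assignment a = 1, b = 4, c = 4, d = 3, e = 4, f = 3 works:
  constraint 4 holds since d + c = 7.
  constraint 7 holds since e + d = 7.
  constraint 8 holds since a + e = 5.
The rest check out directly.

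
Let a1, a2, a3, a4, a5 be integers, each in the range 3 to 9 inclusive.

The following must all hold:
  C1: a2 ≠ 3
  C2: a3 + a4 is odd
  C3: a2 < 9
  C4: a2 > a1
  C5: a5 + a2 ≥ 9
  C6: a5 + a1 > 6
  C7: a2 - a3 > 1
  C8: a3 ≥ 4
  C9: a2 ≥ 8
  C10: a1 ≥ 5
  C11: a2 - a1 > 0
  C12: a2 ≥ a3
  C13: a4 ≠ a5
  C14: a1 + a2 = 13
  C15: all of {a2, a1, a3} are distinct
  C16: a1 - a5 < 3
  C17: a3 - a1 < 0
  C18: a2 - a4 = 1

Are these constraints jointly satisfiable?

The assignment a1 = 5, a2 = 8, a3 = 4, a4 = 7, a5 = 4 works:
  constraint 5 holds since a5 + a2 = 12.
  constraint 6 holds since a5 + a1 = 9.
  constraint 7 holds since a2 - a3 = 4.
The rest check out directly.

Satisfiable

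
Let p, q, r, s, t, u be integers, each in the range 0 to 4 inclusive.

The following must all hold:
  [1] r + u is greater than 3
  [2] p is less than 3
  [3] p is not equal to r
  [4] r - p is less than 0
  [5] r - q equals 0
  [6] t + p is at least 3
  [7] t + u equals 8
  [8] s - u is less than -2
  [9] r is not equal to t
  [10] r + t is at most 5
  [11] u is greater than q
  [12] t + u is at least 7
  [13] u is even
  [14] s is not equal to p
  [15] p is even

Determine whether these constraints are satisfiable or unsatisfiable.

Try p = 2, q = 1, r = 1, s = 1, t = 4, u = 4.
Check constraint 1: r + u = 5; constraint 4: r - p = -1. The remaining constraints are straightforward to verify.

Satisfiable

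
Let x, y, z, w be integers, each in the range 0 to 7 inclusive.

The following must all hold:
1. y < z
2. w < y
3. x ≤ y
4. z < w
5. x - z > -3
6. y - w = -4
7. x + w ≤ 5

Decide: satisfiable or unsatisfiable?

Constraints 1, 2, and 4 give w < y, y < z, z < w. Chaining: w < y < z < w, which forces w < w — impossible.

Unsatisfiable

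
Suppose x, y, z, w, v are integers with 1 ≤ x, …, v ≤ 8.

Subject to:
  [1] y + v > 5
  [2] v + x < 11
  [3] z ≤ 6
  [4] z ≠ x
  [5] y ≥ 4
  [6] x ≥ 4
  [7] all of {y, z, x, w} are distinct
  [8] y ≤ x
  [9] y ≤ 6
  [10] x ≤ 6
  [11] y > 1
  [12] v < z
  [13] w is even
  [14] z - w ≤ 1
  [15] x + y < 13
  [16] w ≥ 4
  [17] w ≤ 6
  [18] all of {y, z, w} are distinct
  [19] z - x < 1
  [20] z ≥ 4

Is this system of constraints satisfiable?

Unsatisfiable

Constraints 3, 5, 6, 9, 10, 16, 17, and 20 confine each of y, z, x, w to the 3 values {4, …, 6}.
Constraint 7 requires all 4 of them to be distinct, but only 3 values are available — impossible by the pigeonhole principle.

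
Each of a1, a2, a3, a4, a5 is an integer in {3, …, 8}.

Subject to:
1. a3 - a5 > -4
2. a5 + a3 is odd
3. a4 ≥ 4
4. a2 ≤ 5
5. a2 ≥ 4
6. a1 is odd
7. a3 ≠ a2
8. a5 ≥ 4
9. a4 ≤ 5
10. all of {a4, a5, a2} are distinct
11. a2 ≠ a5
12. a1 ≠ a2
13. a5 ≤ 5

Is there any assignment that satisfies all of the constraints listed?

Constraints 3, 4, 5, 8, 9, and 13 confine each of a4, a5, a2 to the 2 values {4, 5}.
Constraint 10 requires all 3 of them to be distinct, but only 2 values are available — impossible by the pigeonhole principle.

Unsatisfiable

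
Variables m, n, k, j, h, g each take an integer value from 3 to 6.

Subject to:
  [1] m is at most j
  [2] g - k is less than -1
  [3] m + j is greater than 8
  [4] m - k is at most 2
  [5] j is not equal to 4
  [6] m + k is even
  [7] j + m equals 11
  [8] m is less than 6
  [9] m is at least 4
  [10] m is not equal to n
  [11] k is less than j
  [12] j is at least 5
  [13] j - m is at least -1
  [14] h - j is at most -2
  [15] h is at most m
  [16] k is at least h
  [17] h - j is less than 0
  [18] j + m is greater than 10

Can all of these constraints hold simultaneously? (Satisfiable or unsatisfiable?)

Satisfiable

One satisfying assignment is m = 5, n = 3, k = 5, j = 6, h = 4, g = 3.
For the less obvious constraints — constraint 2: g - k = -2; constraint 3: m + j = 11; constraint 4: m - k = 0 — and the others hold by inspection.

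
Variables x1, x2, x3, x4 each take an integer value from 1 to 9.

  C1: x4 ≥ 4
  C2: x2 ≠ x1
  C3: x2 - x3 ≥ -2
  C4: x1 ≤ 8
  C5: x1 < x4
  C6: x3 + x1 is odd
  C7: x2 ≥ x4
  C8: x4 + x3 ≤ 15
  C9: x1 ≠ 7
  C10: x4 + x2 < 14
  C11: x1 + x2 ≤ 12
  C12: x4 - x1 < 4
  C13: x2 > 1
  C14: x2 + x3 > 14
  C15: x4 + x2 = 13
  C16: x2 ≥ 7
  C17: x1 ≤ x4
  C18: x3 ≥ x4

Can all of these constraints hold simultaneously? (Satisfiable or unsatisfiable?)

Try x1 = 4, x2 = 8, x3 = 9, x4 = 5.
Check constraint 3: x2 - x3 = -1; constraint 8: x4 + x3 = 14; constraint 10: x4 + x2 = 13. The remaining constraints are straightforward to verify.

Satisfiable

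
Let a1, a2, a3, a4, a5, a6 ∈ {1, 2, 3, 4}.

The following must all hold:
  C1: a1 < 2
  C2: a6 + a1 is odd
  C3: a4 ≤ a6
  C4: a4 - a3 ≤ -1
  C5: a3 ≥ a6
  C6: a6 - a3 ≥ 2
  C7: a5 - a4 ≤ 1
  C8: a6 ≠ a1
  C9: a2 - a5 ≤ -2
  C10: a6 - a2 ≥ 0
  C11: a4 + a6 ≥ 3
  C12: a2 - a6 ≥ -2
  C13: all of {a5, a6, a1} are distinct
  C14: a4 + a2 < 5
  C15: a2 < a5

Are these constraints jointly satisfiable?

Unsatisfiable

Constraints 4, 6, 7, 9, and 12 give a2 − a6 ≥ -2, a6 − a3 ≥ 2, a3 − a4 ≥ 1, a4 − a5 ≥ -1, a5 − a2 ≥ 2.
Adding all 5 inequalities: the left sides telescope to 0, and the right sides sum to (-2) + 2 + 1 + (-1) + 2 = 2. So 0 ≥ 2, which is false.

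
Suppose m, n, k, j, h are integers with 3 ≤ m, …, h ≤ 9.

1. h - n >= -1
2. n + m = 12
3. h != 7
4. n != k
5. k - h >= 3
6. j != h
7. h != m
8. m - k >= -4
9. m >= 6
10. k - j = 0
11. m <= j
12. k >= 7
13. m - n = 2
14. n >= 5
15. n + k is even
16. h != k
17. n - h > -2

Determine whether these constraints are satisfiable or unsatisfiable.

One satisfying assignment is m = 7, n = 5, k = 9, j = 9, h = 5.
For the less obvious constraints — constraint 1: h - n = 0; constraint 2: n + m = 12; constraint 5: k - h = 4 — and the others hold by inspection.

Satisfiable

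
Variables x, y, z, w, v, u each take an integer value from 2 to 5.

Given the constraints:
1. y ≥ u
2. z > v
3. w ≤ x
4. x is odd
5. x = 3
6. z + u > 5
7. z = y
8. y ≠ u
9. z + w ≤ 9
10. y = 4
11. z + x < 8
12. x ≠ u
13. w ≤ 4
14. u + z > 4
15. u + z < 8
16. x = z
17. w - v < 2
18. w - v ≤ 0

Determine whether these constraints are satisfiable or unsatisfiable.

Unsatisfiable

Constraint 5 fixes x = 3 and constraint 10 fixes y = 4. Constraints 7 and 16 give x = z = y, so x = y. But 3 ≠ 4 — contradiction.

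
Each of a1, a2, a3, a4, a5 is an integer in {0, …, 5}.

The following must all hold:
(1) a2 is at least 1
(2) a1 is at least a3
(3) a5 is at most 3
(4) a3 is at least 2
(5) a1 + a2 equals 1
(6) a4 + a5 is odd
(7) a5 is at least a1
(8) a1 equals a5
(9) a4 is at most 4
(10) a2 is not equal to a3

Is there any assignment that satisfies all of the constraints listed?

From constraints 2 and 4: a1 ≥ a3 ≥ 2. From constraint 1: a2 ≥ 1. Hence a1 + a2 ≥ 3. But constraint 5 requires a1 + a2 = 1, and 1 < 3. Contradiction.

Unsatisfiable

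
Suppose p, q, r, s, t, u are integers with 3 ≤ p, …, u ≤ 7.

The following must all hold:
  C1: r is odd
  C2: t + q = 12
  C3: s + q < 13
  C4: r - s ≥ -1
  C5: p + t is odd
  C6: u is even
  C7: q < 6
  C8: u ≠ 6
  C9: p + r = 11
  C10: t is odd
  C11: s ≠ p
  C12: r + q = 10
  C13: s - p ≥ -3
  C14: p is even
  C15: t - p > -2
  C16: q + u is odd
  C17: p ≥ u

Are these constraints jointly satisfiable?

Setting (p, q, r, s, t, u) = (6, 5, 5, 5, 7, 4) satisfies everything: constraint 2: t + q = 12; constraint 3: s + q = 10, and the others follow.

Satisfiable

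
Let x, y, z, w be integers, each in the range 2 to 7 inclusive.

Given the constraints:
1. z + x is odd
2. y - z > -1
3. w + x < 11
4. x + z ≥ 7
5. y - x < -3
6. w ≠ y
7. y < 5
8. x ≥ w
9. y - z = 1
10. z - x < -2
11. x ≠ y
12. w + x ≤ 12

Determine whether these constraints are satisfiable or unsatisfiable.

Take x = 7, y = 3, z = 2, w = 2. Then constraint 2: y - z = 1; constraint 3: w + x = 9; constraint 4: x + z = 9, and every other listed constraint is also met.

Satisfiable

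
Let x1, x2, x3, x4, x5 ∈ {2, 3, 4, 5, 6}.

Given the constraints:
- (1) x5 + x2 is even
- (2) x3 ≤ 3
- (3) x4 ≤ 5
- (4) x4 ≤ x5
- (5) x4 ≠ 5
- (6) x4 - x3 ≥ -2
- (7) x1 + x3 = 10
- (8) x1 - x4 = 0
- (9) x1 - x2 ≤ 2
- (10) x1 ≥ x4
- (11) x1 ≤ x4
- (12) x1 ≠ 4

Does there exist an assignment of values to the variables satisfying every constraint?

From constraints 3 and 11: x1 ≤ x4 ≤ 5. From constraint 2: x3 ≤ 3. Hence x1 + x3 ≤ 8. But constraint 7 requires x1 + x3 = 10, and 10 > 8. Contradiction.

Unsatisfiable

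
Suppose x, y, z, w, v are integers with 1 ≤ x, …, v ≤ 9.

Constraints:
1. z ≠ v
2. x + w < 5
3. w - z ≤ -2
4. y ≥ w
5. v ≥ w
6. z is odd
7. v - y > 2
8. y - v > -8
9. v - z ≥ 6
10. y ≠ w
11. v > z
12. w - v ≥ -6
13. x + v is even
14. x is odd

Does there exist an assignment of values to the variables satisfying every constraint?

Constraints 3, 9, and 12 give z − w ≥ 2, w − v ≥ -6, v − z ≥ 6.
Adding all 3 inequalities: the left sides telescope to 0, and the right sides sum to 2 + (-6) + 6 = 2. So 0 ≥ 2, which is false.

Unsatisfiable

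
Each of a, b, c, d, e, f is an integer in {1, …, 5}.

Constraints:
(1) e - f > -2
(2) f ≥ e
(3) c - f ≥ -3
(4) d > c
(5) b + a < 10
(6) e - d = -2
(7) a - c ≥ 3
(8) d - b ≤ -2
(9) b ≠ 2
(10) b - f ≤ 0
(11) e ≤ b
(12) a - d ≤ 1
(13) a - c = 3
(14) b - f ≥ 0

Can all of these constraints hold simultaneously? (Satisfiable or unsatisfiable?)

Unsatisfiable

Constraints 3, 7, 8, 10, and 12 give f − b ≥ 0, b − d ≥ 2, d − a ≥ -1, a − c ≥ 3, c − f ≥ -3.
Adding all 5 inequalities: the left sides telescope to 0, and the right sides sum to 0 + 2 + (-1) + 3 + (-3) = 1. So 0 ≥ 1, which is false.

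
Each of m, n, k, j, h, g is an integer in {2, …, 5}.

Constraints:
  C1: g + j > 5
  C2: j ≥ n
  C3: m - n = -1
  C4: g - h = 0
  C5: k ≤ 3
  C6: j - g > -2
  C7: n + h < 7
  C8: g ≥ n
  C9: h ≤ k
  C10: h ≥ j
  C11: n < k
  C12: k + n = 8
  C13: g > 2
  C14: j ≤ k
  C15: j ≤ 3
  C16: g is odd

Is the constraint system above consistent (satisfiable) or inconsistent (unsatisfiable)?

Unsatisfiable

From constraint 5: k ≤ 3. From constraints 2 and 15: n ≤ j ≤ 3. Hence k + n ≤ 6. But constraint 12 requires k + n = 8, and 8 > 6. Contradiction.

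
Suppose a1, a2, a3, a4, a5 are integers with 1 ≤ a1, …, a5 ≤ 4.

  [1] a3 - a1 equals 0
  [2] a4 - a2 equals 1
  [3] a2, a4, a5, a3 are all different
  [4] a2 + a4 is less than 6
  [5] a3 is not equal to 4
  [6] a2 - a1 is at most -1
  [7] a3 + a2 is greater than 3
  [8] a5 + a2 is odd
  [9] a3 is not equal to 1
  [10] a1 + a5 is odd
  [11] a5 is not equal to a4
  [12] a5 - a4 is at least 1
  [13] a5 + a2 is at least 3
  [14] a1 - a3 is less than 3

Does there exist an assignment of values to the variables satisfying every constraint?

Take a1 = 3, a2 = 1, a3 = 3, a4 = 2, a5 = 4. Then constraint 1: a3 - a1 = 0; constraint 2: a4 - a2 = 1, and every other listed constraint is also met.

Satisfiable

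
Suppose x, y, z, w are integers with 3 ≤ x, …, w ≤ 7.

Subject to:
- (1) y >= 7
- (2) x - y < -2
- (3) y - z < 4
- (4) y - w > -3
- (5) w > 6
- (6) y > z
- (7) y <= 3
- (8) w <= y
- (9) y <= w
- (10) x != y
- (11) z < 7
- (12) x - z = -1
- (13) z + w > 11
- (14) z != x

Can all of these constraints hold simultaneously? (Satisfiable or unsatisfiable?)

From constraint 5: w ≥ 7. From constraints 7 and 8: w ≤ y and y ≤ 3, so w ≤ 3. But 3 < 7, so no value of w works.

Unsatisfiable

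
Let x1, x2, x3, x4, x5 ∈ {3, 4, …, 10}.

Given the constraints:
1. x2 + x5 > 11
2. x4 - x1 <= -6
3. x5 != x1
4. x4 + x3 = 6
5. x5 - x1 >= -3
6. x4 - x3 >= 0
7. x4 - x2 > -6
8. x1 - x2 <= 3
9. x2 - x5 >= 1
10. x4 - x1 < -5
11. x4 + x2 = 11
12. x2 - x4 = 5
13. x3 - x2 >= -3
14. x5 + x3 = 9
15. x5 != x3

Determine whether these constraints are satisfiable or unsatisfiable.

Constraints 2, 5, 6, 9, and 13 give x2 − x5 ≥ 1, x5 − x1 ≥ -3, x1 − x4 ≥ 6, x4 − x3 ≥ 0, x3 − x2 ≥ -3.
Adding all 5 inequalities: the left sides telescope to 0, and the right sides sum to 1 + (-3) + 6 + 0 + (-3) = 1. So 0 ≥ 1, which is false.

Unsatisfiable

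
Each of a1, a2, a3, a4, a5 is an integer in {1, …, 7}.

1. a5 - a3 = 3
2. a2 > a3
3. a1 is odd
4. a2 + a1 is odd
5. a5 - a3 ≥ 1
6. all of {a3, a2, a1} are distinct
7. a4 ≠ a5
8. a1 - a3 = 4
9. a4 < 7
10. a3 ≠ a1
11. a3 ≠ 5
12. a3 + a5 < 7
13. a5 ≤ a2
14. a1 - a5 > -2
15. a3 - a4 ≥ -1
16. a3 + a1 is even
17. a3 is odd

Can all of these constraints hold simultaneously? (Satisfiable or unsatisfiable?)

Setting (a1, a2, a3, a4, a5) = (5, 4, 1, 2, 4) satisfies everything: constraint 1: a5 - a3 = 3; constraint 5: a5 - a3 = 3, and the others follow.

Satisfiable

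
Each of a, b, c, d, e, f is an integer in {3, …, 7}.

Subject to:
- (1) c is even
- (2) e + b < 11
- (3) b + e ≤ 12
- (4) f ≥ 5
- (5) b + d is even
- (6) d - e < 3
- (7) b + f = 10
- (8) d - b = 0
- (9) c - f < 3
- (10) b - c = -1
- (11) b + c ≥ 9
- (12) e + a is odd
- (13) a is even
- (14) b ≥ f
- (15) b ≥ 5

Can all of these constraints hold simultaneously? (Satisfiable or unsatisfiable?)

Satisfiable

The assignment a = 4, b = 5, c = 6, d = 5, e = 5, f = 5 works:
  constraint 2 holds since e + b = 10.
  constraint 3 holds since b + e = 10.
  constraint 6 holds since d - e = 0.
The rest check out directly.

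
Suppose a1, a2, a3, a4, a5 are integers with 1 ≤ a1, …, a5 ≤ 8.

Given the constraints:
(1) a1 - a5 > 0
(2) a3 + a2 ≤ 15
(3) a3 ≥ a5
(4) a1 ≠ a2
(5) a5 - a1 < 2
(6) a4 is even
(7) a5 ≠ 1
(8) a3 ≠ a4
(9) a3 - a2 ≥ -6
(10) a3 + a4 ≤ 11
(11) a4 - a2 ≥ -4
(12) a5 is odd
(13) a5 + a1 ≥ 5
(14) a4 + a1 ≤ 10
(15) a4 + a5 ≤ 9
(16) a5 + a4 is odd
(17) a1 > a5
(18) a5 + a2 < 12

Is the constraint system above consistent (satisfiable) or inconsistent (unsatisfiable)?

Try a1 = 4, a2 = 8, a3 = 5, a4 = 4, a5 = 3.
Check constraint 1: a1 - a5 = 1; constraint 2: a3 + a2 = 13. The remaining constraints are straightforward to verify.

Satisfiable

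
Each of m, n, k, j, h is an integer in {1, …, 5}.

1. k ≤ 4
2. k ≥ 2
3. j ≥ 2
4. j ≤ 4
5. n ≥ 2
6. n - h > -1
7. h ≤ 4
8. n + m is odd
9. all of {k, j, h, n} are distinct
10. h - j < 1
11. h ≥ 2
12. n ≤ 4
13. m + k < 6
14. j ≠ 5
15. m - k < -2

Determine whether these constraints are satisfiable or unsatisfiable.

Unsatisfiable

Constraints 1, 2, 3, 4, 5, 7, 11, and 12 confine each of k, j, h, n to the 3 values {2, …, 4}.
Constraint 9 requires all 4 of them to be distinct, but only 3 values are available — impossible by the pigeonhole principle.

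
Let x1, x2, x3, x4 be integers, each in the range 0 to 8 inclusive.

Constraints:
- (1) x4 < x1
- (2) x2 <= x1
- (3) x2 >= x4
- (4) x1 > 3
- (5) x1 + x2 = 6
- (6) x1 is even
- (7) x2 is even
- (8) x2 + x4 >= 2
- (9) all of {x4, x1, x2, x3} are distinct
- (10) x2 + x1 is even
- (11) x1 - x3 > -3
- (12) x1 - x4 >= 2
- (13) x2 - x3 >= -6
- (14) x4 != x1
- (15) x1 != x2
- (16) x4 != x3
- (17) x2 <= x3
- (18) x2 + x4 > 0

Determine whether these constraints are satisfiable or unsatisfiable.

Take x1 = 4, x2 = 2, x3 = 6, x4 = 1. Then constraint 5: x1 + x2 = 6; constraint 8: x2 + x4 = 3, and every other listed constraint is also met.

Satisfiable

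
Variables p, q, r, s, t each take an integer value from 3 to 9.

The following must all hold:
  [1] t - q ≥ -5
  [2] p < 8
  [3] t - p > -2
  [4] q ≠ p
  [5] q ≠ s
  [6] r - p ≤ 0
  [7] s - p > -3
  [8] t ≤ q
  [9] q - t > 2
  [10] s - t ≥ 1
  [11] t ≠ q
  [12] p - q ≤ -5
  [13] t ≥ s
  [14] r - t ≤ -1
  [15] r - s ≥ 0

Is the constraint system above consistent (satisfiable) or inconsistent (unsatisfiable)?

Constraints 1, 6, 10, 12, and 15 give q − p ≥ 5, p − r ≥ 0, r − s ≥ 0, s − t ≥ 1, t − q ≥ -5.
Adding all 5 inequalities: the left sides telescope to 0, and the right sides sum to 5 + 0 + 0 + 1 + (-5) = 1. So 0 ≥ 1, which is false.

Unsatisfiable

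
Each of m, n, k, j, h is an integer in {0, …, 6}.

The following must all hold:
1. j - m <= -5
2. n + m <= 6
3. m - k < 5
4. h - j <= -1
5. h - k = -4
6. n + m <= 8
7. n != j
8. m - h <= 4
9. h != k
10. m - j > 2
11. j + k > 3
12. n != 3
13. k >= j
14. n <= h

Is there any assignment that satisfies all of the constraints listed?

Unsatisfiable

Constraints 1, 4, and 8 give j − h ≥ 1, h − m ≥ -4, m − j ≥ 5.
Adding all 3 inequalities: the left sides telescope to 0, and the right sides sum to 1 + (-4) + 5 = 2. So 0 ≥ 2, which is false.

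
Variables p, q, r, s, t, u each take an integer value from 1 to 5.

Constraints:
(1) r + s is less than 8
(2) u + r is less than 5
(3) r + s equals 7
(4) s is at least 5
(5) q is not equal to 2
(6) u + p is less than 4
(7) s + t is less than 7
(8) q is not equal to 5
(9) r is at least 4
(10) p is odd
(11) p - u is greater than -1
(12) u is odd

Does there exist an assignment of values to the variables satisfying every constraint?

From constraint 9: r ≥ 4. From constraint 4: s ≥ 5. Hence r + s ≥ 9. But constraint 3 requires r + s = 7, and 7 < 9. Contradiction.

Unsatisfiable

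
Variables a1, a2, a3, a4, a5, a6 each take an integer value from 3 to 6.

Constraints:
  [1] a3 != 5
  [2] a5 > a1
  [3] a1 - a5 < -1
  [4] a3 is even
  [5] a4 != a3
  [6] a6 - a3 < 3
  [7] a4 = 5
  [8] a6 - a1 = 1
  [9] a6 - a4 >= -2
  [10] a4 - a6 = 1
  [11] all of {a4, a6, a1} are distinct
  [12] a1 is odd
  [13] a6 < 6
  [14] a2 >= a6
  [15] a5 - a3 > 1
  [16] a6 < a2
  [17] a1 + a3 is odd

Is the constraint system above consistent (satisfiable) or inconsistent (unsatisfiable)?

Satisfiable

The assignment a1 = 3, a2 = 5, a3 = 4, a4 = 5, a5 = 6, a6 = 4 works:
  constraint 3 holds since a1 - a5 = -3.
  constraint 6 holds since a6 - a3 = 0.
  constraint 8 holds since a6 - a1 = 1.
The rest check out directly.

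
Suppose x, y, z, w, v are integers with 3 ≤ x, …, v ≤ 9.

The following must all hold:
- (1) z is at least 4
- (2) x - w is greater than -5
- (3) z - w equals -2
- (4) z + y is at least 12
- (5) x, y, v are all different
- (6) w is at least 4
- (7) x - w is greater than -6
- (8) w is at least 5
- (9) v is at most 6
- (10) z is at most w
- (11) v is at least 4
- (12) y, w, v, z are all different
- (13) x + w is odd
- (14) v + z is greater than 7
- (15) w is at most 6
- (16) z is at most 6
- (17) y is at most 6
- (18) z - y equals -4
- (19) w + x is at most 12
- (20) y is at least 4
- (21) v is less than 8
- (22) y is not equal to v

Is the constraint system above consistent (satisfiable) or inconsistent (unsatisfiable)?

Constraints 1, 6, 9, 11, 15, 16, 17, and 20 confine each of y, w, v, z to the 3 values {4, …, 6}.
Constraint 12 requires all 4 of them to be distinct, but only 3 values are available — impossible by the pigeonhole principle.

Unsatisfiable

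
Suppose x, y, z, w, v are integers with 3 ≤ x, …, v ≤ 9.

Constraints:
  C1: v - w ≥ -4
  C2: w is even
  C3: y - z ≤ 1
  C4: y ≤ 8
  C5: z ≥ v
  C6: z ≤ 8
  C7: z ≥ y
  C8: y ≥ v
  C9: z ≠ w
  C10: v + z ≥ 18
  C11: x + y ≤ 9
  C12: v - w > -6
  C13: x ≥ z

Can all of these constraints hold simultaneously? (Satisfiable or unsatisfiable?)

Unsatisfiable

From constraints 4 and 8: v ≤ y ≤ 8. From constraint 6: z ≤ 8. Hence v + z ≤ 16. But constraint 10 requires v + z ≥ 18, and 18 > 16. Contradiction.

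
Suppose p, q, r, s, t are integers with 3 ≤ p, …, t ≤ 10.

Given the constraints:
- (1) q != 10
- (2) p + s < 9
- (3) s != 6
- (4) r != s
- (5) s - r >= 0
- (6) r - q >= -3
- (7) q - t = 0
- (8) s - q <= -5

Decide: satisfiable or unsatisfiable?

Constraints 5, 6, and 8 give r − q ≥ -3, q − s ≥ 5, s − r ≥ 0.
Adding all 3 inequalities: the left sides telescope to 0, and the right sides sum to (-3) + 5 + 0 = 2. So 0 ≥ 2, which is false.

Unsatisfiable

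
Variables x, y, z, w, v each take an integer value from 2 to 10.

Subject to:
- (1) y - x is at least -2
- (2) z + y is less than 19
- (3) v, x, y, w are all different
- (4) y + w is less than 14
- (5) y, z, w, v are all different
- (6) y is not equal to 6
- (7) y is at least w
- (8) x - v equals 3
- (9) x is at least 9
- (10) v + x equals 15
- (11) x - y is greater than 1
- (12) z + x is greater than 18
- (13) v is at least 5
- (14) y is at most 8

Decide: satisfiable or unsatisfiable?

Satisfiable

Setting (x, y, z, w, v) = (9, 7, 10, 4, 6) satisfies everything: constraint 1: y - x = -2; constraint 2: z + y = 17; constraint 4: y + w = 11, and the others follow.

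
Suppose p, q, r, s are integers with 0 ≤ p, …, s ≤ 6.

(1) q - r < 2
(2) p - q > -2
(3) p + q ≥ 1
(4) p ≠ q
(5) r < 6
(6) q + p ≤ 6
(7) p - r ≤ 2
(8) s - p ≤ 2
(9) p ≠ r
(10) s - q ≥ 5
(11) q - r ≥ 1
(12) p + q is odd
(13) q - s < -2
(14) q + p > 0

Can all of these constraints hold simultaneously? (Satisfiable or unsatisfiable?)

Constraints 7, 8, 10, and 11 give q − r ≥ 1, r − p ≥ -2, p − s ≥ -2, s − q ≥ 5.
Adding all 4 inequalities: the left sides telescope to 0, and the right sides sum to 1 + (-2) + (-2) + 5 = 2. So 0 ≥ 2, which is false.

Unsatisfiable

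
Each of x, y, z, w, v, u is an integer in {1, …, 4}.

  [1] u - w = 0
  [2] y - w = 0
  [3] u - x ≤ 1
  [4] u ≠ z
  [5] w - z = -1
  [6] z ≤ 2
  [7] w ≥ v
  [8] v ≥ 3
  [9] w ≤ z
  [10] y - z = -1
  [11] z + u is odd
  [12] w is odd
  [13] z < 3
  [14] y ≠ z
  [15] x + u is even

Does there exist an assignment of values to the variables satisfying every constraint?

Unsatisfiable

From constraints 7 and 8: w ≥ v and v ≥ 3, so w ≥ 3. From constraints 6 and 9: w ≤ z and z ≤ 2, so w ≤ 2. But 2 < 3, so no value of w works.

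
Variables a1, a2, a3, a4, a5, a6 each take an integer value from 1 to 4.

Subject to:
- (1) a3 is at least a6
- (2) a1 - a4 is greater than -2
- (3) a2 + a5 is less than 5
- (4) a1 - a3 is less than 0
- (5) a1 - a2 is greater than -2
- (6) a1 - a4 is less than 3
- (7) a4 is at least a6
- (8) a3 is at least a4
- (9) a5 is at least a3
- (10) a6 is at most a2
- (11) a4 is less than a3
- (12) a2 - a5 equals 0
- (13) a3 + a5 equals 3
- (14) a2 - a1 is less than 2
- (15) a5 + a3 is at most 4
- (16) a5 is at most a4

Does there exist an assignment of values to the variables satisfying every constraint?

Constraints 9, 11, and 16 give a5 ≤ a4, a4 < a3, a3 ≤ a5. Chaining: a5 ≤ a4 < a3 ≤ a5, which forces a5 < a5 — impossible.

Unsatisfiable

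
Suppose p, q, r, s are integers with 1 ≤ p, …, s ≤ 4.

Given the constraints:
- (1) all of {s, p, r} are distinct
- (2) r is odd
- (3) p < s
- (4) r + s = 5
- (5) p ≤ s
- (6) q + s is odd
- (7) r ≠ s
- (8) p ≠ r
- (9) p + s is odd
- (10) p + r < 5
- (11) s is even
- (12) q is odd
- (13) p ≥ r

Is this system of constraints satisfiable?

Take p = 3, q = 3, r = 1, s = 4. Then constraint 1: values 4, 3, 1 are distinct; constraint 4: r + s = 5; constraint 10: p + r = 4, and every other listed constraint is also met.

Satisfiable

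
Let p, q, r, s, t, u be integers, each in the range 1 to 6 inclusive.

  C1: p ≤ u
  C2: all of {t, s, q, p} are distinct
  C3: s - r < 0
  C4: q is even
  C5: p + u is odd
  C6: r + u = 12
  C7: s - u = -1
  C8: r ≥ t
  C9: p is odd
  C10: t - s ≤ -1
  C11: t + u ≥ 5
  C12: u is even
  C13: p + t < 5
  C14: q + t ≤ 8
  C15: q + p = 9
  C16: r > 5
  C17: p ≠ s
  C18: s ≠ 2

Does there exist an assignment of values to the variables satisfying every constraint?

Try p = 3, q = 6, r = 6, s = 5, t = 1, u = 6.
Check constraint 3: s - r = -1; constraint 6: r + u = 12. The remaining constraints are straightforward to verify.

Satisfiable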